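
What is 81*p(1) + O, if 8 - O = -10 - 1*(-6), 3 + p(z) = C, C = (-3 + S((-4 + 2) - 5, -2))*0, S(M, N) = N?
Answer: -231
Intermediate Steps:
C = 0 (C = (-3 - 2)*0 = -5*0 = 0)
p(z) = -3 (p(z) = -3 + 0 = -3)
O = 12 (O = 8 - (-10 - 1*(-6)) = 8 - (-10 + 6) = 8 - 1*(-4) = 8 + 4 = 12)
81*p(1) + O = 81*(-3) + 12 = -243 + 12 = -231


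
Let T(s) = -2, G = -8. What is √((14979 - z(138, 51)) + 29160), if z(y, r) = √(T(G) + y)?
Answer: √(44139 - 2*√34) ≈ 210.07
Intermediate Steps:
z(y, r) = √(-2 + y)
√((14979 - z(138, 51)) + 29160) = √((14979 - √(-2 + 138)) + 29160) = √((14979 - √136) + 29160) = √((14979 - 2*√34) + 29160) = √(44139 - 2*√34)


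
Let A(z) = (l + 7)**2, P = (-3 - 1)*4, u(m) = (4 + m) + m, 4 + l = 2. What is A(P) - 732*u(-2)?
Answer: 25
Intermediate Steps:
l = -2 (l = -4 + 2 = -2)
u(m) = 4 + 2*m
P = -16 (P = -4*4 = -16)
A(z) = 25 (A(z) = (-2 + 7)**2 = 5**2 = 25)
A(P) - 732*u(-2) = 25 - 732*(4 + 2*(-2)) = 25 - 732*(4 - 4) = 25 - 732*0 = 25 - 1*0 = 25 + 0 = 25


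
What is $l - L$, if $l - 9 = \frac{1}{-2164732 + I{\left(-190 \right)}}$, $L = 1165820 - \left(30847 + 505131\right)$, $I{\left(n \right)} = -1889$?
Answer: $- \frac{1364609404294}{2166621} \approx -6.2983 \cdot 10^{5}$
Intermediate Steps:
$L = 629842$ ($L = 1165820 - 535978 = 629842$)
$l = \frac{19499588}{2166621}$ ($l = 9 + \frac{1}{-2164732 - 1889} = 9 + \frac{1}{-2166621} = 9 - \frac{1}{2166621} = \frac{19499588}{2166621} \approx 9.0$)
$l - L = \frac{19499588}{2166621} - 629842 = - \frac{1364609404294}{2166621}$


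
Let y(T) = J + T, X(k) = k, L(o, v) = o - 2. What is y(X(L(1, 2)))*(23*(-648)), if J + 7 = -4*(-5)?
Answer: -178848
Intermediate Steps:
L(o, v) = -2 + o
J = 13 (J = -7 - 4*(-5) = -7 + 20 = 13)
y(T) = 13 + T
y(X(L(1, 2)))*(23*(-648)) = (13 + (-2 + 1))*(23*(-648)) = (13 - 1)*(-14904) = 12*(-14904) = -178848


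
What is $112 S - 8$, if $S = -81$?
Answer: $-9080$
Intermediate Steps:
$112 S - 8 = 112 \left(-81\right) - 8 = -9072 - 8 = -9080$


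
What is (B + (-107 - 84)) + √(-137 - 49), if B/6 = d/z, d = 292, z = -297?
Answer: -19493/99 + I*√186 ≈ -196.9 + 13.638*I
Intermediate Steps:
B = -584/99 (B = 6*(292/(-297)) = 6*(292*(-1/297)) = 6*(-292/297) = -584/99 ≈ -5.8990)
(B + (-107 - 84)) + √(-137 - 49) = (-584/99 + (-107 - 84)) + √(-137 - 49) = (-584/99 - 191) + √(-186) = -19493/99 + I*√186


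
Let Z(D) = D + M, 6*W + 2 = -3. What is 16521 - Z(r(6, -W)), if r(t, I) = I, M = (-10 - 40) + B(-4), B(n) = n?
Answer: 99445/6 ≈ 16574.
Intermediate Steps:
W = -⅚ (W = -⅓ + (⅙)*(-3) = -⅓ - ½ = -⅚ ≈ -0.83333)
M = -54 (M = (-10 - 40) - 4 = -50 - 4 = -54)
Z(D) = -54 + D (Z(D) = D - 54 = -54 + D)
16521 - Z(r(6, -W)) = 16521 - (-54 - 1*(-⅚)) = 16521 - (-54 + ⅚) = 16521 - 1*(-319/6) = 16521 + 319/6 = 99445/6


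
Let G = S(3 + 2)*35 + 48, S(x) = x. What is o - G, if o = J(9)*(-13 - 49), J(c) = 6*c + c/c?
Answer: -3633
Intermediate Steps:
J(c) = 1 + 6*c (J(c) = 6*c + 1 = 1 + 6*c)
o = -3410 (o = (1 + 6*9)*(-13 - 49) = (1 + 54)*(-62) = 55*(-62) = -3410)
G = 223 (G = (3 + 2)*35 + 48 = 5*35 + 48 = 175 + 48 = 223)
o - G = -3410 - 1*223 = -3410 - 223 = -3633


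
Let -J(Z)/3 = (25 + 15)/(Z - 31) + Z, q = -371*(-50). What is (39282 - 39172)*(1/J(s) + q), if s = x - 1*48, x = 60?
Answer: 575419955/282 ≈ 2.0405e+6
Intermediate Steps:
q = 18550
s = 12 (s = 60 - 1*48 = 60 - 48 = 12)
J(Z) = -120/(-31 + Z) - 3*Z (J(Z) = -3*((25 + 15)/(Z - 31) + Z) = -3*(40/(-31 + Z) + Z) = -3*(Z + 40/(-31 + Z)) = -120/(-31 + Z) - 3*Z)
(39282 - 39172)*(1/J(s) + q) = (39282 - 39172)*(1/(3*(-40 - 1*12² + 31*12)/(-31 + 12)) + 18550) = 110*(1/(3*(-40 - 1*144 + 372)/(-19)) + 18550) = 110*(1/(3*(-1/19)*(-40 - 144 + 372)) + 18550) = 110*(1/(3*(-1/19)*188) + 18550) = 110*(1/(-564/19) + 18550) = 110*(-19/564 + 18550) = 110*(10462181/564) = 575419955/282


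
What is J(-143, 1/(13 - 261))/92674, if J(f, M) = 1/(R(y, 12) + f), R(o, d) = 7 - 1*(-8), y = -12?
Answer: -1/11862272 ≈ -8.4301e-8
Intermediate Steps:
R(o, d) = 15 (R(o, d) = 7 + 8 = 15)
J(f, M) = 1/(15 + f)
J(-143, 1/(13 - 261))/92674 = 1/((15 - 143)*92674) = (1/92674)/(-128) = -1/128*1/92674 = -1/11862272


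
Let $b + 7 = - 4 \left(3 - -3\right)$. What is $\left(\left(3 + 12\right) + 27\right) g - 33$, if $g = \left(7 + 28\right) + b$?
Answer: $135$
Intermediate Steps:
$b = -31$ ($b = -7 - 4 \left(3 - -3\right) = -7 - 4 \left(3 + 3\right) = -7 - 24 = -31$)
$g = 4$ ($g = \left(7 + 28\right) - 31 = 35 - 31 = 4$)
$\left(\left(3 + 12\right) + 27\right) g - 33 = \left(\left(3 + 12\right) + 27\right) 4 - 33 = \left(15 + 27\right) 4 - 33 = 42 \cdot 4 - 33 = 168 - 33 = 135$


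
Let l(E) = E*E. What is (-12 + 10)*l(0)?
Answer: 0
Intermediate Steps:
l(E) = E²
(-12 + 10)*l(0) = (-12 + 10)*0² = -2*0 = 0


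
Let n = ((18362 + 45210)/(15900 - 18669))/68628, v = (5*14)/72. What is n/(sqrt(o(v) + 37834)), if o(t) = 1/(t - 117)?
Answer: -15893*sqrt(660102095014)/7507769710956606 ≈ -1.7199e-6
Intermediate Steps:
v = 35/36 (v = 70*(1/72) = 35/36 ≈ 0.97222)
o(t) = 1/(-117 + t)
n = -15893/47507733 (n = (63572/(-2769))*(1/68628) = (63572*(-1/2769))*(1/68628) = -63572/2769*1/68628 = -15893/47507733 ≈ -0.00033453)
n/(sqrt(o(v) + 37834)) = -15893/(47507733*sqrt(1/(-117 + 35/36) + 37834)) = -15893/(47507733*sqrt(1/(-4177/36) + 37834)) = -15893/(47507733*sqrt(-36/4177 + 37834)) = -15893*sqrt(660102095014)/158032582/47507733 = -15893*sqrt(660102095014)/7507769710956606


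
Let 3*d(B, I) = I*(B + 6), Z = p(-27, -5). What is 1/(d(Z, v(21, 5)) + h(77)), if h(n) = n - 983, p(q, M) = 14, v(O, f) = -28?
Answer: -3/3278 ≈ -0.00091519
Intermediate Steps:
h(n) = -983 + n
Z = 14
d(B, I) = I*(6 + B)/3 (d(B, I) = (I*(B + 6))/3 = (I*(6 + B))/3 = I*(6 + B)/3)
1/(d(Z, v(21, 5)) + h(77)) = 1/((⅓)*(-28)*(6 + 14) + (-983 + 77)) = 1/((⅓)*(-28)*20 - 906) = 1/(-560/3 - 906) = 1/(-3278/3) = -3/3278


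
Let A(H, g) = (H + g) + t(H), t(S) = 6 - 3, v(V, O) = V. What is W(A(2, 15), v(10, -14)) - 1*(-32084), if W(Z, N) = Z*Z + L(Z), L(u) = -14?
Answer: 32470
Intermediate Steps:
t(S) = 3
A(H, g) = 3 + H + g (A(H, g) = (H + g) + 3 = 3 + H + g)
W(Z, N) = -14 + Z**2 (W(Z, N) = Z*Z - 14 = Z**2 - 14 = -14 + Z**2)
W(A(2, 15), v(10, -14)) - 1*(-32084) = (-14 + (3 + 2 + 15)**2) - 1*(-32084) = (-14 + 20**2) + 32084 = (-14 + 400) + 32084 = 386 + 32084 = 32470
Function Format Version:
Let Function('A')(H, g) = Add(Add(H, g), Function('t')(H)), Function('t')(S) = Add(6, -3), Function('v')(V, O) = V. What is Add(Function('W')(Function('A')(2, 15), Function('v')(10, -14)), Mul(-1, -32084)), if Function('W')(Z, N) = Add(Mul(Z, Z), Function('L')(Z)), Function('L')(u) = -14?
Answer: 32470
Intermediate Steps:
Function('t')(S) = 3
Function('A')(H, g) = Add(3, H, g) (Function('A')(H, g) = Add(Add(H, g), 3) = Add(3, H, g))
Function('W')(Z, N) = Add(-14, Pow(Z, 2)) (Function('W')(Z, N) = Add(Mul(Z, Z), -14) = Add(Pow(Z, 2), -14) = Add(-14, Pow(Z, 2)))
Add(Function('W')(Function('A')(2, 15), Function('v')(10, -14)), Mul(-1, -32084)) = Add(Add(-14, Pow(Add(3, 2, 15), 2)), Mul(-1, -32084)) = Add(Add(-14, Pow(20, 2)), 32084) = Add(Add(-14, 400), 32084) = Add(386, 32084) = 32470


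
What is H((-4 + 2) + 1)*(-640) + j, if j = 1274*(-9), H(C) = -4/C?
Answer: -14026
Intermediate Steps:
j = -11466
H((-4 + 2) + 1)*(-640) + j = -4/((-4 + 2) + 1)*(-640) - 11466 = -4/(-2 + 1)*(-640) - 11466 = -4/(-1)*(-640) - 11466 = -4*(-1)*(-640) - 11466 = 4*(-640) - 11466 = -2560 - 11466 = -14026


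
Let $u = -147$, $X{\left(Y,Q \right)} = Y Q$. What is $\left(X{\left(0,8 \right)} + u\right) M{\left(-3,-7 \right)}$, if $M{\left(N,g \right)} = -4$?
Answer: $588$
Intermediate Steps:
$X{\left(Y,Q \right)} = Q Y$
$\left(X{\left(0,8 \right)} + u\right) M{\left(-3,-7 \right)} = \left(8 \cdot 0 - 147\right) \left(-4\right) = \left(0 - 147\right) \left(-4\right) = \left(-147\right) \left(-4\right) = 588$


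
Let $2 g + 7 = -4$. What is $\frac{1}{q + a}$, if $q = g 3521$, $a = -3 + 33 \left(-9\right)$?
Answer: $- \frac{2}{39331} \approx -5.085 \cdot 10^{-5}$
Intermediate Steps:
$g = - \frac{11}{2}$ ($g = - \frac{7}{2} + \frac{1}{2} \left(-4\right) = - \frac{7}{2} - 2 = - \frac{11}{2} \approx -5.5$)
$a = -300$ ($a = -3 - 297 = -300$)
$q = - \frac{38731}{2}$ ($q = \left(- \frac{11}{2}\right) 3521 = - \frac{38731}{2} \approx -19366.0$)
$\frac{1}{q + a} = \frac{1}{- \frac{38731}{2} - 300} = \frac{1}{- \frac{39331}{2}} = - \frac{2}{39331}$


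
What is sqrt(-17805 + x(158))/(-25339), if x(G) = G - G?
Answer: -I*sqrt(17805)/25339 ≈ -0.005266*I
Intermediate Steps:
x(G) = 0
sqrt(-17805 + x(158))/(-25339) = sqrt(-17805 + 0)/(-25339) = sqrt(-17805)*(-1/25339) = (I*sqrt(17805))*(-1/25339) = -I*sqrt(17805)/25339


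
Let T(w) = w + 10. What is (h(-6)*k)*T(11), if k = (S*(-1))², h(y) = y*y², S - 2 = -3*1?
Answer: -4536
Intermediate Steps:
S = -1 (S = 2 - 3*1 = 2 - 3 = -1)
h(y) = y³
T(w) = 10 + w
k = 1 (k = (-1*(-1))² = 1² = 1)
(h(-6)*k)*T(11) = ((-6)³*1)*(10 + 11) = -216*1*21 = -216*21 = -4536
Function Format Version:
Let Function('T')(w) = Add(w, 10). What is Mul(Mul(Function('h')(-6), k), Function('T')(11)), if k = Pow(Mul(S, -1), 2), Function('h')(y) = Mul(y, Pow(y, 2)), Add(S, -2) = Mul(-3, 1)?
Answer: -4536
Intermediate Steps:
S = -1 (S = Add(2, Mul(-3, 1)) = Add(2, -3) = -1)
Function('h')(y) = Pow(y, 3)
Function('T')(w) = Add(10, w)
k = 1 (k = Pow(Mul(-1, -1), 2) = Pow(1, 2) = 1)
Mul(Mul(Function('h')(-6), k), Function('T')(11)) = Mul(Mul(Pow(-6, 3), 1), Add(10, 11)) = Mul(Mul(-216, 1), 21) = Mul(-216, 21) = -4536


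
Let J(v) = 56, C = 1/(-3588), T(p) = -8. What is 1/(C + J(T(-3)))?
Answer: 3588/200927 ≈ 0.017857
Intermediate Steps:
C = -1/3588 ≈ -0.00027871
1/(C + J(T(-3))) = 1/(-1/3588 + 56) = 1/(200927/3588) = 3588/200927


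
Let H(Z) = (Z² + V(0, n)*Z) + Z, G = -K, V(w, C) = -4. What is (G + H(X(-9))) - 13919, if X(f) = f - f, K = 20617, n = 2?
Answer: -34536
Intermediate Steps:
X(f) = 0
G = -20617 (G = -1*20617 = -20617)
H(Z) = Z² - 3*Z (H(Z) = (Z² - 4*Z) + Z = Z² - 3*Z)
(G + H(X(-9))) - 13919 = (-20617 + 0*(-3 + 0)) - 13919 = (-20617 + 0*(-3)) - 13919 = (-20617 + 0) - 13919 = -20617 - 13919 = -34536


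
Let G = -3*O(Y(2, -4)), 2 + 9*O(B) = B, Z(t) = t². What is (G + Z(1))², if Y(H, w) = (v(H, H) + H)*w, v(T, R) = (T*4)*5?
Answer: 29929/9 ≈ 3325.4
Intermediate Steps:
v(T, R) = 20*T (v(T, R) = (4*T)*5 = 20*T)
Y(H, w) = 21*H*w (Y(H, w) = (20*H + H)*w = (21*H)*w = 21*H*w)
O(B) = -2/9 + B/9
G = 170/3 (G = -3*(-2/9 + (21*2*(-4))/9) = -3*(-2/9 + (⅑)*(-168)) = -3*(-2/9 - 56/3) = -3*(-170/9) = 170/3 ≈ 56.667)
(G + Z(1))² = (170/3 + 1²)² = (170/3 + 1)² = (173/3)² = 29929/9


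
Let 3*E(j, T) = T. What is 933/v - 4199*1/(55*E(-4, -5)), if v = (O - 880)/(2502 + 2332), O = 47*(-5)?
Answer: -245247579/61325 ≈ -3999.1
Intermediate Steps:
O = -235
E(j, T) = T/3
v = -1115/4834 (v = (-235 - 880)/(2502 + 2332) = -1115/4834 ≈ -0.23066)
933/v - 4199*1/(55*E(-4, -5)) = 933/(-1115/4834) - 4199/(55*((⅓)*(-5))) = 933*(-4834/1115) - 4199/(55*(-5/3)) = -4510122/1115 - 4199/(-275/3) = -4510122/1115 - 4199*(-3/275) = -4510122/1115 + 12597/275 = -245247579/61325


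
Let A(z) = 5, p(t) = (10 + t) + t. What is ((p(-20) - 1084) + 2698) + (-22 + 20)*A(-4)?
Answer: 1574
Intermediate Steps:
p(t) = 10 + 2*t
((p(-20) - 1084) + 2698) + (-22 + 20)*A(-4) = (((10 + 2*(-20)) - 1084) + 2698) + (-22 + 20)*5 = (((10 - 40) - 1084) + 2698) - 2*5 = ((-30 - 1084) + 2698) - 10 = (-1114 + 2698) - 10 = 1584 - 10 = 1574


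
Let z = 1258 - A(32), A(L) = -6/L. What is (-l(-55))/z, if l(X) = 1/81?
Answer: -16/1630611 ≈ -9.8123e-6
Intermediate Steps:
l(X) = 1/81
z = 20131/16 (z = 1258 - (-6)/32 = 1258 - 1*(-3/16) = 1258 + 3/16 = 20131/16 ≈ 1258.2)
(-l(-55))/z = (-1*1/81)/(20131/16) = -1/81*16/20131 = -16/1630611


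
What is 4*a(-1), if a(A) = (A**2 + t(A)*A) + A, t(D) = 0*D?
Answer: 0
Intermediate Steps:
t(D) = 0
a(A) = A + A**2 (a(A) = (A**2 + 0*A) + A = (A**2 + 0) + A = A**2 + A = A + A**2)
4*a(-1) = 4*(-(1 - 1)) = 4*(-1*0) = 4*0 = 0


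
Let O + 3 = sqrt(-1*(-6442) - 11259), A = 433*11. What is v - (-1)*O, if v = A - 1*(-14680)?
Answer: 19440 + I*sqrt(4817) ≈ 19440.0 + 69.405*I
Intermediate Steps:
A = 4763
O = -3 + I*sqrt(4817) (O = -3 + sqrt(-1*(-6442) - 11259) = -3 + sqrt(6442 - 11259) = -3 + sqrt(-4817) = -3 + I*sqrt(4817) ≈ -3.0 + 69.405*I)
v = 19443 (v = 4763 - 1*(-14680) = 4763 + 14680 = 19443)
v - (-1)*O = 19443 - (-1)*(-3 + I*sqrt(4817)) = 19443 - (3 - I*sqrt(4817)) = 19443 + (-3 + I*sqrt(4817)) = 19440 + I*sqrt(4817)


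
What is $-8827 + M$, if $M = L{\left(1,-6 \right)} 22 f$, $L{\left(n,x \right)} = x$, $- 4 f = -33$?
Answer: $-9916$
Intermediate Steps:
$f = \frac{33}{4}$ ($f = \left(- \frac{1}{4}\right) \left(-33\right) = \frac{33}{4} \approx 8.25$)
$M = -1089$ ($M = \left(-6\right) 22 \cdot \frac{33}{4} = \left(-132\right) \frac{33}{4} = -1089$)
$-8827 + M = -8827 - 1089 = -9916$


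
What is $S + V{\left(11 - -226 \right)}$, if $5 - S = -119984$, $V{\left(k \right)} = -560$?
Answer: $119429$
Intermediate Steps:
$S = 119989$ ($S = 5 - -119984 = 5 + 119984 = 119989$)
$S + V{\left(11 - -226 \right)} = 119989 - 560 = 119429$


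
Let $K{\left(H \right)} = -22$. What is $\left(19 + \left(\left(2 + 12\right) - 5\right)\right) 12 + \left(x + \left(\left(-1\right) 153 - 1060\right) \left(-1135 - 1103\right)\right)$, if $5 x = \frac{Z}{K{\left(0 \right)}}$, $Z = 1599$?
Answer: $\frac{298651701}{110} \approx 2.715 \cdot 10^{6}$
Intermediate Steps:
$x = - \frac{1599}{110}$ ($x = \frac{1599 \frac{1}{-22}}{5} = \frac{1599 \left(- \frac{1}{22}\right)}{5} = \frac{1}{5} \left(- \frac{1599}{22}\right) = - \frac{1599}{110} \approx -14.536$)
$\left(19 + \left(\left(2 + 12\right) - 5\right)\right) 12 + \left(x + \left(\left(-1\right) 153 - 1060\right) \left(-1135 - 1103\right)\right) = \left(19 + \left(\left(2 + 12\right) - 5\right)\right) 12 - \left(\frac{1599}{110} - \left(\left(-1\right) 153 - 1060\right) \left(-1135 - 1103\right)\right) = \left(19 + \left(14 - 5\right)\right) 12 - \left(\frac{1599}{110} - \left(-153 - 1060\right) \left(-2238\right)\right) = \left(19 + 9\right) 12 - - \frac{298614741}{110} = 28 \cdot 12 + \left(- \frac{1599}{110} + 2714694\right) = 336 + \frac{298614741}{110} = \frac{298651701}{110}$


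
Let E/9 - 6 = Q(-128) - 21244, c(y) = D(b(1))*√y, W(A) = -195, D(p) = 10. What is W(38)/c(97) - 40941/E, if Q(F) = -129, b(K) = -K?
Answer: 4549/21367 - 39*√97/194 ≈ -1.7670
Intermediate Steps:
c(y) = 10*√y
E = -192303 (E = 54 + 9*(-129 - 21244) = 54 + 9*(-21373) = 54 - 192357 = -192303)
W(38)/c(97) - 40941/E = -195*√97/970 - 40941/(-192303) = -39*√97/194 - 40941*(-1/192303) = -39*√97/194 + 4549/21367 = 4549/21367 - 39*√97/194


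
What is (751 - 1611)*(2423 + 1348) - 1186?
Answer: -3244246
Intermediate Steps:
(751 - 1611)*(2423 + 1348) - 1186 = -860*3771 - 1186 = -3243060 - 1186 = -3244246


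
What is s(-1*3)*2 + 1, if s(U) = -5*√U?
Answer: 1 - 10*I*√3 ≈ 1.0 - 17.32*I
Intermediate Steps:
s(-1*3)*2 + 1 = -5*I*√3*2 + 1 = -10*I*√3 + 1 = 1 - 10*I*√3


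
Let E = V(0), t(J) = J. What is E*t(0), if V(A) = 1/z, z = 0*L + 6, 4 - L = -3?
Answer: 0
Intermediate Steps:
L = 7 (L = 4 - 1*(-3) = 4 + 3 = 7)
z = 6 (z = 0*7 + 6 = 0 + 6 = 6)
V(A) = 1/6
E = 1/6 ≈ 0.16667
E*t(0) = (1/6)*0 = 0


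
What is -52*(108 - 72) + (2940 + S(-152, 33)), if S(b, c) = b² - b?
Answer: 24324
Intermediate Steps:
-52*(108 - 72) + (2940 + S(-152, 33)) = -52*(108 - 72) + (2940 - 152*(-1 - 152)) = -52*36 + (2940 - 152*(-153)) = -1872 + (2940 + 23256) = -1872 + 26196 = 24324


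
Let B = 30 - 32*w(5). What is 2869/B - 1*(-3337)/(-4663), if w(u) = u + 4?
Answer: -14239093/1203054 ≈ -11.836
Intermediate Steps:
w(u) = 4 + u
B = -258 (B = 30 - 32*(4 + 5) = 30 - 32*9 = 30 - 288 = -258)
2869/B - 1*(-3337)/(-4663) = 2869/(-258) - 1*(-3337)/(-4663) = 2869*(-1/258) + 3337*(-1/4663) = -2869/258 - 3337/4663 = -14239093/1203054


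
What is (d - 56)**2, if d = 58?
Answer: 4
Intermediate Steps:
(d - 56)**2 = (58 - 56)**2 = 2**2 = 4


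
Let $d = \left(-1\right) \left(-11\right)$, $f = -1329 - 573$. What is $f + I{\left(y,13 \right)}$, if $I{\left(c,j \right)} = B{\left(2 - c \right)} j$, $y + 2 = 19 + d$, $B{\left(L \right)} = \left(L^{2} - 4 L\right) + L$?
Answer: $7900$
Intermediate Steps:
$f = -1902$
$d = 11$
$B{\left(L \right)} = L^{2} - 3 L$
$y = 28$ ($y = -2 + \left(19 + 11\right) = -2 + 30 = 28$)
$I{\left(c,j \right)} = j \left(-1 - c\right) \left(2 - c\right)$ ($I{\left(c,j \right)} = \left(2 - c\right) \left(-3 - \left(-2 + c\right)\right) j = \left(2 - c\right) \left(-1 - c\right) j = \left(-1 - c\right) \left(2 - c\right) j = j \left(-1 - c\right) \left(2 - c\right)$)
$f + I{\left(y,13 \right)} = -1902 + 13 \left(1 + 28\right) \left(-2 + 28\right) = -1902 + 13 \cdot 29 \cdot 26 = -1902 + 9802 = 7900$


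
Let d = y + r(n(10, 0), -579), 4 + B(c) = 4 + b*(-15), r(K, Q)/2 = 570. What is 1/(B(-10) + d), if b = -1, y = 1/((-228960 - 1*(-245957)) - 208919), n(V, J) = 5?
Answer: 191922/221669909 ≈ 0.00086580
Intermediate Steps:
y = -1/191922 (y = 1/((-228960 + 245957) - 208919) = 1/(16997 - 208919) = 1/(-191922) = -1/191922 ≈ -5.2105e-6)
r(K, Q) = 1140 (r(K, Q) = 2*570 = 1140)
B(c) = 15 (B(c) = -4 + (4 - 1*(-15)) = -4 + (4 + 15) = -4 + 19 = 15)
d = 218791079/191922 (d = -1/191922 + 1140 = 218791079/191922 ≈ 1140.0)
1/(B(-10) + d) = 1/(15 + 218791079/191922) = 1/(221669909/191922) = 191922/221669909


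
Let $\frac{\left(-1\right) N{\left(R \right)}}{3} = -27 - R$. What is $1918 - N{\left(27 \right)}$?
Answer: $1756$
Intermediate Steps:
$N{\left(R \right)} = 81 + 3 R$ ($N{\left(R \right)} = - 3 \left(-27 - R\right) = 81 + 3 R$)
$1918 - N{\left(27 \right)} = 1918 - \left(81 + 3 \cdot 27\right) = 1918 - \left(81 + 81\right) = 1918 - 162 = 1756$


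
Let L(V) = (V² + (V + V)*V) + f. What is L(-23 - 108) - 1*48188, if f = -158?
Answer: 3137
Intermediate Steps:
L(V) = -158 + 3*V² (L(V) = (V² + (V + V)*V) - 158 = (V² + (2*V)*V) - 158 = (V² + 2*V²) - 158 = 3*V² - 158 = -158 + 3*V²)
L(-23 - 108) - 1*48188 = (-158 + 3*(-23 - 108)²) - 1*48188 = (-158 + 3*(-131)²) - 48188 = (-158 + 3*17161) - 48188 = (-158 + 51483) - 48188 = 51325 - 48188 = 3137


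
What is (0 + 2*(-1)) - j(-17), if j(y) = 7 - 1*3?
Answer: -6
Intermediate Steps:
j(y) = 4 (j(y) = 7 - 3 = 4)
(0 + 2*(-1)) - j(-17) = (0 + 2*(-1)) - 1*4 = (0 - 2) - 4 = -2 - 4 = -6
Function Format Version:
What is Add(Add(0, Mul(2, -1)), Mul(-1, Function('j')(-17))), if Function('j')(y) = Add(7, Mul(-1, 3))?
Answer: -6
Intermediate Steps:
Function('j')(y) = 4 (Function('j')(y) = Add(7, -3) = 4)
Add(Add(0, Mul(2, -1)), Mul(-1, Function('j')(-17))) = Add(Add(0, Mul(2, -1)), Mul(-1, 4)) = Add(Add(0, -2), -4) = Add(-2, -4) = -6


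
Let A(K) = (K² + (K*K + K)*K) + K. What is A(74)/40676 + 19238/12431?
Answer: 2978464319/252821678 ≈ 11.781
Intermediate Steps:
A(K) = K + K² + K*(K + K²) (A(K) = (K² + (K² + K)*K) + K = (K² + (K + K²)*K) + K = (K² + K*(K + K²)) + K = K + K² + K*(K + K²))
A(74)/40676 + 19238/12431 = (74*(1 + 74² + 2*74))/40676 + 19238/12431 = (74*(1 + 5476 + 148))*(1/40676) + 19238*(1/12431) = (74*5625)*(1/40676) + 19238/12431 = 416250*(1/40676) + 19238/12431 = 208125/20338 + 19238/12431 = 2978464319/252821678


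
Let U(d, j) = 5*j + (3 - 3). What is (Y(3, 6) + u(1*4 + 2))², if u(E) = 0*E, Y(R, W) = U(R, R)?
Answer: 225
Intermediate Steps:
U(d, j) = 5*j (U(d, j) = 5*j + 0 = 5*j)
Y(R, W) = 5*R
u(E) = 0
(Y(3, 6) + u(1*4 + 2))² = (5*3 + 0)² = (15 + 0)² = 15² = 225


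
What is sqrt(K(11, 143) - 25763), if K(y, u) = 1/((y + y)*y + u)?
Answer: 29*I*sqrt(4540690)/385 ≈ 160.51*I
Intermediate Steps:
K(y, u) = 1/(u + 2*y**2) (K(y, u) = 1/((2*y)*y + u) = 1/(2*y**2 + u) = 1/(u + 2*y**2))
sqrt(K(11, 143) - 25763) = sqrt(1/(143 + 2*11**2) - 25763) = sqrt(1/(143 + 2*121) - 25763) = sqrt(1/(143 + 242) - 25763) = sqrt(1/385 - 25763) = sqrt(-9918754/385) = 29*I*sqrt(4540690)/385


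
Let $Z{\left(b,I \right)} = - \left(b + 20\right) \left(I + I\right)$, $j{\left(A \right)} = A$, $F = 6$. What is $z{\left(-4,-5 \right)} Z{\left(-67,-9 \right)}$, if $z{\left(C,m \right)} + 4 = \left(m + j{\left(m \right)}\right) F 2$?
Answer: $104904$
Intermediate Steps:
$z{\left(C,m \right)} = -4 + 24 m$ ($z{\left(C,m \right)} = -4 + \left(m + m\right) 6 \cdot 2 = -4 + 2 m 6 \cdot 2 = -4 + 12 m 2 = -4 + 24 m$)
$Z{\left(b,I \right)} = - 2 I \left(20 + b\right)$ ($Z{\left(b,I \right)} = - \left(20 + b\right) 2 I = - 2 I \left(20 + b\right)$)
$z{\left(-4,-5 \right)} Z{\left(-67,-9 \right)} = \left(-4 + 24 \left(-5\right)\right) \left(\left(-2\right) \left(-9\right) \left(20 - 67\right)\right) = \left(-4 - 120\right) \left(\left(-2\right) \left(-9\right) \left(-47\right)\right) = \left(-124\right) \left(-846\right) = 104904$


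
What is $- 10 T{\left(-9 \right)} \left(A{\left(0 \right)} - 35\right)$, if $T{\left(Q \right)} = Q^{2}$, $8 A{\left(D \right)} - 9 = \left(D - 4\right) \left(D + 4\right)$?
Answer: $\frac{116235}{4} \approx 29059.0$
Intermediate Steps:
$A{\left(D \right)} = \frac{9}{8} + \frac{\left(-4 + D\right) \left(4 + D\right)}{8}$ ($A{\left(D \right)} = \frac{9}{8} + \frac{\left(D - 4\right) \left(D + 4\right)}{8} = \frac{9}{8} + \frac{\left(-4 + D\right) \left(4 + D\right)}{8}$)
$- 10 T{\left(-9 \right)} \left(A{\left(0 \right)} - 35\right) = - 10 \left(-9\right)^{2} \left(\left(- \frac{7}{8} + \frac{0^{2}}{8}\right) - 35\right) = \left(-10\right) 81 \left(\left(- \frac{7}{8} + \frac{1}{8} \cdot 0\right) - 35\right) = - 810 \left(\left(- \frac{7}{8} + 0\right) - 35\right) = - 810 \left(- \frac{7}{8} - 35\right) = \left(-810\right) \left(- \frac{287}{8}\right) = \frac{116235}{4}$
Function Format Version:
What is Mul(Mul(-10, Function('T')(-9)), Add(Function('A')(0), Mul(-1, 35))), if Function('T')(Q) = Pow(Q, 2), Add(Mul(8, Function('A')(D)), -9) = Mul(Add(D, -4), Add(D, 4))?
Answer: Rational(116235, 4) ≈ 29059.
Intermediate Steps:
Function('A')(D) = Add(Rational(9, 8), Mul(Rational(1, 8), Add(-4, D), Add(4, D))) (Function('A')(D) = Add(Rational(9, 8), Mul(Rational(1, 8), Mul(Add(D, -4), Add(D, 4)))) = Add(Rational(9, 8), Mul(Rational(1, 8), Mul(Add(-4, D), Add(4, D)))) = Add(Rational(9, 8), Mul(Rational(1, 8), Add(-4, D), Add(4, D))))
Mul(Mul(-10, Function('T')(-9)), Add(Function('A')(0), Mul(-1, 35))) = Mul(Mul(-10, Pow(-9, 2)), Add(Add(Rational(-7, 8), Mul(Rational(1, 8), Pow(0, 2))), Mul(-1, 35))) = Mul(Mul(-10, 81), Add(Add(Rational(-7, 8), Mul(Rational(1, 8), 0)), -35)) = Mul(-810, Add(Add(Rational(-7, 8), 0), -35)) = Mul(-810, Add(Rational(-7, 8), -35)) = Mul(-810, Rational(-287, 8)) = Rational(116235, 4)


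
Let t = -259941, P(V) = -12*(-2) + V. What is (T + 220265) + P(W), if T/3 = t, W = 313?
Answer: -559221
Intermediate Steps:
P(V) = 24 + V
T = -779823 (T = 3*(-259941) = -779823)
(T + 220265) + P(W) = (-779823 + 220265) + (24 + 313) = -559558 + 337 = -559221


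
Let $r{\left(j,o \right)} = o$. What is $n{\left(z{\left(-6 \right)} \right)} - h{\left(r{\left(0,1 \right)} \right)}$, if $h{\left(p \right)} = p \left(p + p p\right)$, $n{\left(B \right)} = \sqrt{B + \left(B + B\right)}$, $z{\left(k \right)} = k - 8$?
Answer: $-2 + i \sqrt{42} \approx -2.0 + 6.4807 i$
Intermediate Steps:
$z{\left(k \right)} = -8 + k$ ($z{\left(k \right)} = k - 8 = -8 + k$)
$n{\left(B \right)} = \sqrt{3} \sqrt{B}$ ($n{\left(B \right)} = \sqrt{B + 2 B} = \sqrt{3 B} = \sqrt{3} \sqrt{B}$)
$h{\left(p \right)} = p \left(p + p^{2}\right)$
$n{\left(z{\left(-6 \right)} \right)} - h{\left(r{\left(0,1 \right)} \right)} = \sqrt{3} \sqrt{-8 - 6} - 1^{2} \left(1 + 1\right) = \sqrt{3} \sqrt{-14} - 1 \cdot 2 = \sqrt{3} i \sqrt{14} - 2 = i \sqrt{42} - 2 = -2 + i \sqrt{42}$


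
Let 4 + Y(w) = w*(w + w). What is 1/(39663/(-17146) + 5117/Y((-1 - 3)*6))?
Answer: 1405972/3014497 ≈ 0.46640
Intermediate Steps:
Y(w) = -4 + 2*w**2 (Y(w) = -4 + w*(w + w) = -4 + w*(2*w) = -4 + 2*w**2)
1/(39663/(-17146) + 5117/Y((-1 - 3)*6)) = 1/(39663/(-17146) + 5117/(-4 + 2*((-1 - 3)*6)**2)) = 1/(39663*(-1/17146) + 5117/(-4 + 2*(-4*6)**2)) = 1/(-39663/17146 + 5117/(-4 + 2*(-24)**2)) = 1/(-39663/17146 + 5117/(-4 + 2*576)) = 1/(-39663/17146 + 5117/(-4 + 1152)) = 1/(-39663/17146 + 5117/1148) = 1/(-39663/17146 + 5117*(1/1148)) = 1/(-39663/17146 + 731/164) = 1/(3014497/1405972) = 1405972/3014497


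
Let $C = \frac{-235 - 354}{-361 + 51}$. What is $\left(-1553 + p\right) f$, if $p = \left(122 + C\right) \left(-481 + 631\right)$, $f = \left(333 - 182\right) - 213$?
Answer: $-1055984$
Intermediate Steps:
$f = -62$ ($f = 151 - 213 = -62$)
$C = \frac{19}{10}$ ($C = - \frac{589}{-310} = \left(-589\right) \left(- \frac{1}{310}\right) = \frac{19}{10} \approx 1.9$)
$p = 18585$ ($p = \left(122 + \frac{19}{10}\right) \left(-481 + 631\right) = \frac{1239}{10} \cdot 150 = 18585$)
$\left(-1553 + p\right) f = \left(-1553 + 18585\right) \left(-62\right) = 17032 \left(-62\right) = -1055984$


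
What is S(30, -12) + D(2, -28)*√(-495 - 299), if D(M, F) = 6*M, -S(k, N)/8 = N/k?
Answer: 16/5 + 12*I*√794 ≈ 3.2 + 338.14*I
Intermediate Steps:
S(k, N) = -8*N/k
S(30, -12) + D(2, -28)*√(-495 - 299) = -8*(-12)/30 + (6*2)*√(-495 - 299) = -8*(-12)*1/30 + 12*√(-794) = 16/5 + 12*(I*√794) = 16/5 + 12*I*√794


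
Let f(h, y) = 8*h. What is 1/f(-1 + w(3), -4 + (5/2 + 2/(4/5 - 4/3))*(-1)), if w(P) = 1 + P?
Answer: 1/24 ≈ 0.041667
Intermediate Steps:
1/f(-1 + w(3), -4 + (5/2 + 2/(4/5 - 4/3))*(-1)) = 1/(8*(-1 + (1 + 3))) = 1/(8*(-1 + 4)) = 1/(8*3) = 1/24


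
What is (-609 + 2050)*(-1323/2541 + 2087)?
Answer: 33072784/11 ≈ 3.0066e+6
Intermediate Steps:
(-609 + 2050)*(-1323/2541 + 2087) = 1441*(-1323*1/2541 + 2087) = 1441*(-63/121 + 2087) = 1441*(252464/121) = 33072784/11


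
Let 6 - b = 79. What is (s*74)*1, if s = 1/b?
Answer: -74/73 ≈ -1.0137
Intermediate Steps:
b = -73 (b = 6 - 1*79 = 6 - 79 = -73)
s = -1/73 (s = 1/(-73) = -1/73 ≈ -0.013699)
(s*74)*1 = -1/73*74*1 = -74/73*1 = -74/73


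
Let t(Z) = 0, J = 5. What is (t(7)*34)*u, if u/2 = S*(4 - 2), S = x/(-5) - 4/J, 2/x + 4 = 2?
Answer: 0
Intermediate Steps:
x = -1 (x = 2/(-4 + 2) = 2/(-2) = 2*(-½) = -1)
S = -⅗ (S = -1/(-5) - 4/5 = -1*(-⅕) - 4*⅕ = ⅕ - ⅘ = -⅗ ≈ -0.60000)
u = -12/5 (u = 2*(-3*(4 - 2)/5) = 2*(-⅗*2) = 2*(-6/5) = -12/5 ≈ -2.4000)
(t(7)*34)*u = (0*34)*(-12/5) = 0*(-12/5) = 0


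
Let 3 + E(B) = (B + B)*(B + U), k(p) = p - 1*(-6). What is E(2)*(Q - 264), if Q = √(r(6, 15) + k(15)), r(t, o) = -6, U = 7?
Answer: -8712 + 33*√15 ≈ -8584.2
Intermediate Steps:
k(p) = 6 + p (k(p) = p + 6 = 6 + p)
E(B) = -3 + 2*B*(7 + B) (E(B) = -3 + (B + B)*(B + 7) = -3 + (2*B)*(7 + B) = -3 + 2*B*(7 + B))
Q = √15 (Q = √(-6 + (6 + 15)) = √(-6 + 21) = √15 ≈ 3.8730)
E(2)*(Q - 264) = (-3 + 2*2² + 14*2)*(√15 - 264) = (-3 + 2*4 + 28)*(-264 + √15) = (-3 + 8 + 28)*(-264 + √15) = 33*(-264 + √15) = -8712 + 33*√15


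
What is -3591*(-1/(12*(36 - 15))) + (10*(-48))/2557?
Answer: 143829/10228 ≈ 14.062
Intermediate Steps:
-3591*(-1/(12*(36 - 15))) + (10*(-48))/2557 = -3591/((-12*21)) - 480*1/2557 = -3591/(-252) - 480/2557 = -3591*(-1/252) - 480/2557 = 57/4 - 480/2557 = 143829/10228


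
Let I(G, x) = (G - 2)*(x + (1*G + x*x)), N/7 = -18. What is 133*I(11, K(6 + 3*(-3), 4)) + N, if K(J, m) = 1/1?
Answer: 15435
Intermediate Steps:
N = -126 (N = 7*(-18) = -126)
K(J, m) = 1 (K(J, m) = 1*1 = 1)
I(G, x) = (-2 + G)*(G + x + x²) (I(G, x) = (-2 + G)*(x + (G + x²)) = (-2 + G)*(G + x + x²))
133*I(11, K(6 + 3*(-3), 4)) + N = 133*(11² - 2*11 - 2*1 - 2*1² + 11*1 + 11*1²) - 126 = 133*(121 - 22 - 2 - 2*1 + 11 + 11*1) - 126 = 133*(121 - 22 - 2 - 2 + 11 + 11) - 126 = 133*117 - 126 = 15561 - 126 = 15435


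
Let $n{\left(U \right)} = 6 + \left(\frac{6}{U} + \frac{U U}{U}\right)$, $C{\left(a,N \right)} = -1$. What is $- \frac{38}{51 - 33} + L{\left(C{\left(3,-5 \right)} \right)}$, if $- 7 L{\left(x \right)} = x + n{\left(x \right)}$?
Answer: $- \frac{115}{63} \approx -1.8254$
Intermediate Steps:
$n{\left(U \right)} = 6 + U + \frac{6}{U}$ ($n{\left(U \right)} = 6 + \left(\frac{6}{U} + \frac{U^{2}}{U}\right) = 6 + \left(\frac{6}{U} + U\right) = 6 + \left(U + \frac{6}{U}\right) = 6 + U + \frac{6}{U}$)
$L{\left(x \right)} = - \frac{6}{7} - \frac{6}{7 x} - \frac{2 x}{7}$ ($L{\left(x \right)} = - \frac{x + \left(6 + x + \frac{6}{x}\right)}{7} = - \frac{6 + 2 x + \frac{6}{x}}{7} = - \frac{6}{7} - \frac{6}{7 x} - \frac{2 x}{7}$)
$- \frac{38}{51 - 33} + L{\left(C{\left(3,-5 \right)} \right)} = - \frac{38}{51 - 33} + \frac{-6 - \left(-1\right)^{2} - - (6 - 1)}{7 \left(-1\right)} = - \frac{38}{18} + \frac{1}{7} \left(-1\right) \left(-6 - 1 - \left(-1\right) 5\right) = \left(-38\right) \frac{1}{18} + \frac{1}{7} \left(-1\right) \left(-6 - 1 + 5\right) = - \frac{19}{9} + \frac{1}{7} \left(-1\right) \left(-2\right) = - \frac{19}{9} + \frac{2}{7} = - \frac{115}{63}$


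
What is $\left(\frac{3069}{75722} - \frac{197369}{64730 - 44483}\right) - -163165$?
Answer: $\frac{250140449054735}{1533143334} \approx 1.6316 \cdot 10^{5}$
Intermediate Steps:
$\left(\frac{3069}{75722} - \frac{197369}{64730 - 44483}\right) - -163165 = \left(3069 \cdot \frac{1}{75722} - \frac{197369}{64730 - 44483}\right) + 163165 = \left(\frac{3069}{75722} - \frac{197369}{20247}\right) + 163165 = - \frac{14883037375}{1533143334} + 163165 = \frac{250140449054735}{1533143334}$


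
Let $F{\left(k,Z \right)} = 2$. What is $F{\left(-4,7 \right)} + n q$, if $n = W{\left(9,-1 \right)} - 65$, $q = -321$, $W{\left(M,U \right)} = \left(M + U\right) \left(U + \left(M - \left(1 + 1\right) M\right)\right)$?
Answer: $46547$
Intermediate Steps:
$W{\left(M,U \right)} = \left(M + U\right) \left(U - M\right)$ ($W{\left(M,U \right)} = \left(M + U\right) \left(U + \left(M - 2 M\right)\right) = \left(M + U\right) \left(U - M\right)$)
$n = -145$ ($n = \left(\left(-1\right)^{2} - 9^{2}\right) - 65 = \left(1 - 81\right) - 65 = -80 - 65 = -145$)
$F{\left(-4,7 \right)} + n q = 2 - -46545 = 2 + 46545 = 46547$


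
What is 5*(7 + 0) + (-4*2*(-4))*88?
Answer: 2851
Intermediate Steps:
5*(7 + 0) + (-4*2*(-4))*88 = 5*7 - 8*(-4)*88 = 35 + 32*88 = 35 + 2816 = 2851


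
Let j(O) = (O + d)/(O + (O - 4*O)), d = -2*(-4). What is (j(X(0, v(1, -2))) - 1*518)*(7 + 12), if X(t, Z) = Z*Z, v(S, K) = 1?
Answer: -19855/2 ≈ -9927.5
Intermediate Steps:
d = 8
X(t, Z) = Z²
j(O) = -(8 + O)/(2*O) (j(O) = (O + 8)/(O + (O - 4*O)) = (8 + O)/(O - 3*O) = (8 + O)/((-2*O)) = (8 + O)*(-1/(2*O)) = -(8 + O)/(2*O))
(j(X(0, v(1, -2))) - 1*518)*(7 + 12) = ((-8 - 1*1²)/(2*(1²)) - 1*518)*(7 + 12) = ((½)*(-8 - 1*1)/1 - 518)*19 = ((½)*1*(-8 - 1) - 518)*19 = ((½)*1*(-9) - 518)*19 = (-9/2 - 518)*19 = -1045/2*19 = -19855/2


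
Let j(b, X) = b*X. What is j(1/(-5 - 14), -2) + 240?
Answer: 4562/19 ≈ 240.11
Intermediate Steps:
j(b, X) = X*b
j(1/(-5 - 14), -2) + 240 = -2/(-5 - 14) + 240 = -2/(-19) + 240 = -2*(-1/19) + 240 = 2/19 + 240 = 4562/19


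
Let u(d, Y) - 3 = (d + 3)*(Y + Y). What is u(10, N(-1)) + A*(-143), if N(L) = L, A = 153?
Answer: -21902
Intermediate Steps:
u(d, Y) = 3 + 2*Y*(3 + d) (u(d, Y) = 3 + (d + 3)*(Y + Y) = 3 + (3 + d)*(2*Y) = 3 + 2*Y*(3 + d))
u(10, N(-1)) + A*(-143) = (3 + 6*(-1) + 2*(-1)*10) + 153*(-143) = (3 - 6 - 20) - 21879 = -23 - 21879 = -21902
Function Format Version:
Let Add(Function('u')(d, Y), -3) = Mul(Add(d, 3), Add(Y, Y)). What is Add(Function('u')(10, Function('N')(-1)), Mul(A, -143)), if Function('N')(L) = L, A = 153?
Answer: -21902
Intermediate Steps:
Function('u')(d, Y) = Add(3, Mul(2, Y, Add(3, d))) (Function('u')(d, Y) = Add(3, Mul(Add(d, 3), Add(Y, Y))) = Add(3, Mul(Add(3, d), Mul(2, Y))) = Add(3, Mul(2, Y, Add(3, d))))
Add(Function('u')(10, Function('N')(-1)), Mul(A, -143)) = Add(Add(3, Mul(6, -1), Mul(2, -1, 10)), Mul(153, -143)) = Add(Add(3, -6, -20), -21879) = Add(-23, -21879) = -21902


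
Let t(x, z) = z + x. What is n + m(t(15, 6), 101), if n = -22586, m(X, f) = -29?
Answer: -22615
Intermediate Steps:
t(x, z) = x + z
n + m(t(15, 6), 101) = -22586 - 29 = -22615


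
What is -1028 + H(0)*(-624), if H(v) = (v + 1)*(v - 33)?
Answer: 19564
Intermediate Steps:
H(v) = (1 + v)*(-33 + v)
-1028 + H(0)*(-624) = -1028 + (-33 + 0**2 - 32*0)*(-624) = -1028 + (-33 + 0 + 0)*(-624) = -1028 - 33*(-624) = -1028 + 20592 = 19564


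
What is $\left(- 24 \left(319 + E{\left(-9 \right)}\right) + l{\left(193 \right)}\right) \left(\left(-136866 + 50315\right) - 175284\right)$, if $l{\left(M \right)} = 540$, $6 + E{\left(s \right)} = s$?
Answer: $1768957260$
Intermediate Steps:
$E{\left(s \right)} = -6 + s$
$\left(- 24 \left(319 + E{\left(-9 \right)}\right) + l{\left(193 \right)}\right) \left(\left(-136866 + 50315\right) - 175284\right) = \left(- 24 \left(319 - 15\right) + 540\right) \left(\left(-136866 + 50315\right) - 175284\right) = \left(- 24 \left(319 - 15\right) + 540\right) \left(-86551 - 175284\right) = \left(\left(-24\right) 304 + 540\right) \left(-261835\right) = \left(-7296 + 540\right) \left(-261835\right) = \left(-6756\right) \left(-261835\right) = 1768957260$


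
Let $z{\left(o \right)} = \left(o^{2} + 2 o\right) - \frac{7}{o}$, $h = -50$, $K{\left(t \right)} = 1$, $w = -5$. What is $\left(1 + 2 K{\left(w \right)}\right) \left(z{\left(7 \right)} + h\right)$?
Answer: $36$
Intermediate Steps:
$z{\left(o \right)} = o^{2} - \frac{7}{o} + 2 o$
$\left(1 + 2 K{\left(w \right)}\right) \left(z{\left(7 \right)} + h\right) = \left(1 + 2 \cdot 1\right) \left(\frac{-7 + 7^{2} \left(2 + 7\right)}{7} - 50\right) = \left(1 + 2\right) \left(\frac{-7 + 49 \cdot 9}{7} - 50\right) = 3 \left(\frac{-7 + 441}{7} - 50\right) = 3 \left(\frac{1}{7} \cdot 434 - 50\right) = 3 \left(62 - 50\right) = 3 \cdot 12 = 36$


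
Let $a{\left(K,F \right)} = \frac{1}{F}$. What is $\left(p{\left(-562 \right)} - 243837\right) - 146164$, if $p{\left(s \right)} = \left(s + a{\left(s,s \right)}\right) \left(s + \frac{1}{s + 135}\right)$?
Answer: $- \frac{17795196099}{239974} \approx -74155.0$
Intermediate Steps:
$p{\left(s \right)} = \left(s + \frac{1}{s}\right) \left(s + \frac{1}{135 + s}\right)$ ($p{\left(s \right)} = \left(s + \frac{1}{s}\right) \left(s + \frac{1}{s + 135}\right) = \left(s + \frac{1}{s}\right) \left(s + \frac{1}{135 + s}\right)$)
$\left(p{\left(-562 \right)} - 243837\right) - 146164 = \left(\frac{1 - 562 \left(135 + \left(-562\right)^{3} + 2 \left(-562\right) + 135 \left(-562\right)^{2}\right)}{\left(-562\right) \left(135 - 562\right)} - 243837\right) - 146164 = \left(- \frac{1 - 562 \left(135 - 177504328 - 1124 + 135 \cdot 315844\right)}{562 \left(-427\right)} - 243837\right) - 146164 = \left(\left(- \frac{1}{562}\right) \left(- \frac{1}{427}\right) \left(1 - 562 \left(135 - 177504328 - 1124 + 42638940\right)\right) - 243837\right) - 146164 = \left(\left(- \frac{1}{562}\right) \left(- \frac{1}{427}\right) \left(1 - -75794903874\right) - 243837\right) - 146164 = \left(\left(- \frac{1}{562}\right) \left(- \frac{1}{427}\right) \left(1 + 75794903874\right) - 243837\right) - 146164 = \left(\left(- \frac{1}{562}\right) \left(- \frac{1}{427}\right) 75794903875 - 243837\right) - 146164 = \left(\frac{75794903875}{239974} - 243837\right) - 146164 = \frac{17280363637}{239974} - 146164 = - \frac{17795196099}{239974}$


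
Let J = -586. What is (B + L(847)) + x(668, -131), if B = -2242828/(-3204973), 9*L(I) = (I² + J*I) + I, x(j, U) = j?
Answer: 730516861450/28844757 ≈ 25326.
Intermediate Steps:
L(I) = -65*I + I²/9 (L(I) = ((I² - 586*I) + I)/9 = (I² - 585*I)/9 = -65*I + I²/9)
B = 2242828/3204973 (B = -2242828*(-1/3204973) = 2242828/3204973 ≈ 0.69980)
(B + L(847)) + x(668, -131) = (2242828/3204973 + (⅑)*847*(-585 + 847)) + 668 = (2242828/3204973 + (⅑)*847*262) + 668 = (2242828/3204973 + 221914/9) + 668 = 711248563774/28844757 + 668 = 730516861450/28844757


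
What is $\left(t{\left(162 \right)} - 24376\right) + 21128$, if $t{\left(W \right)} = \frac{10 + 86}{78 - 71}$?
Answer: $- \frac{22640}{7} \approx -3234.3$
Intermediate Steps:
$t{\left(W \right)} = \frac{96}{7}$
$\left(t{\left(162 \right)} - 24376\right) + 21128 = \left(\frac{96}{7} - 24376\right) + 21128 = - \frac{170536}{7} + 21128 = - \frac{22640}{7}$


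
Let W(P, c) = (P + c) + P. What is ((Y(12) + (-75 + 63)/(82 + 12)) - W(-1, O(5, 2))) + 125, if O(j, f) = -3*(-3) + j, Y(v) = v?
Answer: 5869/47 ≈ 124.87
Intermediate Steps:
O(j, f) = 9 + j
W(P, c) = c + 2*P
((Y(12) + (-75 + 63)/(82 + 12)) - W(-1, O(5, 2))) + 125 = ((12 + (-75 + 63)/(82 + 12)) - ((9 + 5) + 2*(-1))) + 125 = ((12 - 12/94) - (14 - 2)) + 125 = ((12 - 12*1/94) - 1*12) + 125 = ((12 - 6/47) - 12) + 125 = (558/47 - 12) + 125 = -6/47 + 125 = 5869/47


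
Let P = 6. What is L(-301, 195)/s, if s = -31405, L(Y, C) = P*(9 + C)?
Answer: -1224/31405 ≈ -0.038975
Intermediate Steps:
L(Y, C) = 54 + 6*C (L(Y, C) = 6*(9 + C) = 54 + 6*C)
L(-301, 195)/s = (54 + 6*195)/(-31405) = (54 + 1170)*(-1/31405) = 1224*(-1/31405) = -1224/31405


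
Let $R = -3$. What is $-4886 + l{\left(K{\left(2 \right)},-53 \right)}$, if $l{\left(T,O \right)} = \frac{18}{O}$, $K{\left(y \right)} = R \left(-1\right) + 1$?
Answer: $- \frac{258976}{53} \approx -4886.3$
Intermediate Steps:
$K{\left(y \right)} = 4$ ($K{\left(y \right)} = \left(-3\right) \left(-1\right) + 1 = 3 + 1 = 4$)
$-4886 + l{\left(K{\left(2 \right)},-53 \right)} = -4886 + \frac{18}{-53} = -4886 + 18 \left(- \frac{1}{53}\right) = -4886 - \frac{18}{53} = - \frac{258976}{53}$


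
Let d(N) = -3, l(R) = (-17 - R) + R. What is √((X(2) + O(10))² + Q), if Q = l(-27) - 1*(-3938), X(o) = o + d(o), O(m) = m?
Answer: √4002 ≈ 63.261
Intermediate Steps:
l(R) = -17
X(o) = -3 + o (X(o) = o - 3 = -3 + o)
Q = 3921 (Q = -17 - 1*(-3938) = -17 + 3938 = 3921)
√((X(2) + O(10))² + Q) = √(((-3 + 2) + 10)² + 3921) = √((-1 + 10)² + 3921) = √(9² + 3921) = √(81 + 3921) = √4002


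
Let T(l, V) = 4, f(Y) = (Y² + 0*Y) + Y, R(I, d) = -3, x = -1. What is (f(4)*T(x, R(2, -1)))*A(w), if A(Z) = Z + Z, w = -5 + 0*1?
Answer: -800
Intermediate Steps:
w = -5 (w = -5 + 0 = -5)
f(Y) = Y + Y² (f(Y) = (Y² + 0) + Y = Y² + Y = Y + Y²)
A(Z) = 2*Z
(f(4)*T(x, R(2, -1)))*A(w) = ((4*(1 + 4))*4)*(2*(-5)) = ((4*5)*4)*(-10) = (20*4)*(-10) = 80*(-10) = -800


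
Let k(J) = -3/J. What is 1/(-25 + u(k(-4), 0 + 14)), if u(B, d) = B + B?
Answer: -2/47 ≈ -0.042553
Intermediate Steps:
u(B, d) = 2*B
1/(-25 + u(k(-4), 0 + 14)) = 1/(-25 + 2*(-3/(-4))) = 1/(-25 + 2*(-3*(-¼))) = 1/(-25 + 2*(¾)) = 1/(-25 + 3/2) = 1/(-47/2) = -2/47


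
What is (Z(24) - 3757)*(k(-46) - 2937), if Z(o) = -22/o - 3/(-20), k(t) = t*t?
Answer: 92553793/30 ≈ 3.0851e+6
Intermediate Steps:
k(t) = t²
Z(o) = 3/20 - 22/o (Z(o) = -22/o - 3*(-1/20) = -22/o + 3/20 = 3/20 - 22/o)
(Z(24) - 3757)*(k(-46) - 2937) = ((3/20 - 22/24) - 3757)*((-46)² - 2937) = ((3/20 - 22*1/24) - 3757)*(2116 - 2937) = ((3/20 - 11/12) - 3757)*(-821) = (-23/30 - 3757)*(-821) = -112733/30*(-821) = 92553793/30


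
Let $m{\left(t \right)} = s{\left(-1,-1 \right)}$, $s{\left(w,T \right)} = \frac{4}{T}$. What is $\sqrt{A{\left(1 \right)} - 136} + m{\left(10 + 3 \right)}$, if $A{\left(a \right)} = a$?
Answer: $-4 + 3 i \sqrt{15} \approx -4.0 + 11.619 i$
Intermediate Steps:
$m{\left(t \right)} = -4$ ($m{\left(t \right)} = \frac{4}{-1} = 4 \left(-1\right) = -4$)
$\sqrt{A{\left(1 \right)} - 136} + m{\left(10 + 3 \right)} = \sqrt{1 - 136} - 4 = \sqrt{-135} - 4 = 3 i \sqrt{15} - 4 = -4 + 3 i \sqrt{15}$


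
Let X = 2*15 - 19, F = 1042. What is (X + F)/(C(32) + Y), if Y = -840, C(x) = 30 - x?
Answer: -1053/842 ≈ -1.2506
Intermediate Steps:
X = 11 (X = 30 - 19 = 11)
(X + F)/(C(32) + Y) = (11 + 1042)/((30 - 1*32) - 840) = 1053/((30 - 32) - 840) = 1053/(-2 - 840) = 1053/(-842) = -1/842*1053 = -1053/842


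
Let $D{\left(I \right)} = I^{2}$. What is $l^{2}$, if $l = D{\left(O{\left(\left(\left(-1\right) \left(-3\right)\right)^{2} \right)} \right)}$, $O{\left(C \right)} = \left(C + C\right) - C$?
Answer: $6561$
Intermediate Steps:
$O{\left(C \right)} = C$ ($O{\left(C \right)} = 2 C - C = C$)
$l = 81$ ($l = \left(\left(\left(-1\right) \left(-3\right)\right)^{2}\right)^{2} = \left(3^{2}\right)^{2} = 9^{2} = 81$)
$l^{2} = 81^{2} = 6561$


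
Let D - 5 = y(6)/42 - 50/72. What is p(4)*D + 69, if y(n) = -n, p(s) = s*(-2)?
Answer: 2249/63 ≈ 35.698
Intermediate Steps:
p(s) = -2*s
D = 1049/252 (D = 5 + (-1*6/42 - 50/72) = 5 + (-6*1/42 - 50*1/72) = 5 + (-⅐ - 25/36) = 5 - 211/252 = 1049/252 ≈ 4.1627)
p(4)*D + 69 = -2*4*(1049/252) + 69 = -8*1049/252 + 69 = -2098/63 + 69 = 2249/63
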